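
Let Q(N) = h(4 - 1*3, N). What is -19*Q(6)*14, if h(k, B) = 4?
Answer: -1064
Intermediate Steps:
Q(N) = 4
-19*Q(6)*14 = -19*4*14 = -76*14 = -1064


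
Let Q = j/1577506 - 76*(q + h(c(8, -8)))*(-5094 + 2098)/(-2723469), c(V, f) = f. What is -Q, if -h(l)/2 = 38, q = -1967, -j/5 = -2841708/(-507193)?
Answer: -1265961980620313406/7411726356095383 ≈ -170.81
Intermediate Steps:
j = -14208540/507193 (j = -(-14208540)/(-507193) = -(-14208540)*(-1)/507193 = -5*2841708/507193 = -14208540/507193 ≈ -28.014)
h(l) = -76 (h(l) = -2*38 = -76)
Q = 1265961980620313406/7411726356095383 (Q = -14208540/507193/1577506 - 76*(-1967 - 76)*(-5094 + 2098)/(-2723469) = -14208540/507193*1/1577506 - (-155268)*(-2996)*(-1/2723469) = -7104270/400050000329 - 76*6120828*(-1/2723469) = -7104270/400050000329 - 465182928*(-1/2723469) = -7104270/400050000329 + 22151568/129689 = 1265961980620313406/7411726356095383 ≈ 170.81)
-Q = -1*1265961980620313406/7411726356095383 = -1265961980620313406/7411726356095383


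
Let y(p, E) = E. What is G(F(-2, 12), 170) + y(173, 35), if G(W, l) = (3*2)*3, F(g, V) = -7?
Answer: 53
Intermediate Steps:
G(W, l) = 18 (G(W, l) = 6*3 = 18)
G(F(-2, 12), 170) + y(173, 35) = 18 + 35 = 53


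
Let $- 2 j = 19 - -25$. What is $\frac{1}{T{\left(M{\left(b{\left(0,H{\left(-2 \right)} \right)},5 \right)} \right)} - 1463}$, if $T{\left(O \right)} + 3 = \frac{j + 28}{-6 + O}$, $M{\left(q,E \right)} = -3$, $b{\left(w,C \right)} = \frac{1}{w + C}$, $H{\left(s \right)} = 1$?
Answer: $- \frac{3}{4400} \approx -0.00068182$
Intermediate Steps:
$b{\left(w,C \right)} = \frac{1}{C + w}$
$j = -22$ ($j = - \frac{19 - -25}{2} = - \frac{19 + 25}{2} = \left(- \frac{1}{2}\right) 44 = -22$)
$T{\left(O \right)} = -3 + \frac{6}{-6 + O}$ ($T{\left(O \right)} = -3 + \frac{-22 + 28}{-6 + O} = -3 + \frac{6}{-6 + O}$)
$\frac{1}{T{\left(M{\left(b{\left(0,H{\left(-2 \right)} \right)},5 \right)} \right)} - 1463} = \frac{1}{\frac{3 \left(8 - -3\right)}{-6 - 3} - 1463} = \frac{1}{\frac{3 \left(8 + 3\right)}{-9} - 1463} = \frac{1}{3 \left(- \frac{1}{9}\right) 11 - 1463} = \frac{1}{- \frac{11}{3} - 1463} = \frac{1}{- \frac{4400}{3}} = - \frac{3}{4400}$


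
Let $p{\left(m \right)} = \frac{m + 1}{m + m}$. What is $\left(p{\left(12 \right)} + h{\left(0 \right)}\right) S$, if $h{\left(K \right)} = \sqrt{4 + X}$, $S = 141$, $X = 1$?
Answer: $\frac{611}{8} + 141 \sqrt{5} \approx 391.66$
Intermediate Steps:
$h{\left(K \right)} = \sqrt{5}$ ($h{\left(K \right)} = \sqrt{4 + 1} = \sqrt{5}$)
$p{\left(m \right)} = \frac{1 + m}{2 m}$
$\left(p{\left(12 \right)} + h{\left(0 \right)}\right) S = \left(\frac{1 + 12}{2 \cdot 12} + \sqrt{5}\right) 141 = \left(\frac{1}{2} \cdot \frac{1}{12} \cdot 13 + \sqrt{5}\right) 141 = \left(\frac{13}{24} + \sqrt{5}\right) 141 = \frac{611}{8} + 141 \sqrt{5}$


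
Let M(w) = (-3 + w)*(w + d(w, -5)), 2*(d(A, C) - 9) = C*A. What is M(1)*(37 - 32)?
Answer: -75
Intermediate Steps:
d(A, C) = 9 + A*C/2 (d(A, C) = 9 + (C*A)/2 = 9 + (A*C)/2 = 9 + A*C/2)
M(w) = (-3 + w)*(9 - 3*w/2) (M(w) = (-3 + w)*(w + (9 + (½)*w*(-5))) = (-3 + w)*(w + (9 - 5*w/2)) = (-3 + w)*(9 - 3*w/2))
M(1)*(37 - 32) = (-27 - 3/2*1² + (27/2)*1)*(37 - 32) = (-27 - 3/2*1 + 27/2)*5 = (-27 - 3/2 + 27/2)*5 = -15*5 = -75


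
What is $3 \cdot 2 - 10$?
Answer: $-4$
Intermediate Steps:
$3 \cdot 2 - 10 = 6 - 10 = -4$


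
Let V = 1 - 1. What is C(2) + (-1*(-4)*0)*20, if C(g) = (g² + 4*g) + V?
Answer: 12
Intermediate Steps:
V = 0
C(g) = g² + 4*g (C(g) = (g² + 4*g) + 0 = g² + 4*g)
C(2) + (-1*(-4)*0)*20 = 2*(4 + 2) + (-1*(-4)*0)*20 = 2*6 + (4*0)*20 = 12 + 0*20 = 12 + 0 = 12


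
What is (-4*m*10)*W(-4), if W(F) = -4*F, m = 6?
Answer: -3840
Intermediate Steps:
(-4*m*10)*W(-4) = (-4*6*10)*(-4*(-4)) = -24*10*16 = -240*16 = -3840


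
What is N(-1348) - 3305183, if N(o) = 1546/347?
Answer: -1146896955/347 ≈ -3.3052e+6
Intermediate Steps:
N(o) = 1546/347 (N(o) = 1546*(1/347) = 1546/347)
N(-1348) - 3305183 = 1546/347 - 3305183 = -1146896955/347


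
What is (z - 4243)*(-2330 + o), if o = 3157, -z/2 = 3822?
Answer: -9830549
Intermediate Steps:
z = -7644 (z = -2*3822 = -7644)
(z - 4243)*(-2330 + o) = (-7644 - 4243)*(-2330 + 3157) = -11887*827 = -9830549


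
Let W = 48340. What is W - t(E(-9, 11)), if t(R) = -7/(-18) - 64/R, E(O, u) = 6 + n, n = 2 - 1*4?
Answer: 870401/18 ≈ 48356.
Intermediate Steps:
n = -2 (n = 2 - 4 = -2)
E(O, u) = 4 (E(O, u) = 6 - 2 = 4)
t(R) = 7/18 - 64/R (t(R) = -7*(-1/18) - 64/R = 7/18 - 64/R)
W - t(E(-9, 11)) = 48340 - (7/18 - 64/4) = 48340 - (7/18 - 64*¼) = 48340 - (7/18 - 16) = 48340 - 1*(-281/18) = 48340 + 281/18 = 870401/18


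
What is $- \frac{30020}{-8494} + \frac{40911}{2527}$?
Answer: $\frac{211679287}{10732169} \approx 19.724$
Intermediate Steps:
$- \frac{30020}{-8494} + \frac{40911}{2527} = \left(-30020\right) \left(- \frac{1}{8494}\right) + 40911 \cdot \frac{1}{2527} = \frac{15010}{4247} + \frac{40911}{2527} = \frac{211679287}{10732169}$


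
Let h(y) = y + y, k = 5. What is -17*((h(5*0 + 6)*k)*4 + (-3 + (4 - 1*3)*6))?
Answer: -4131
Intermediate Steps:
h(y) = 2*y
-17*((h(5*0 + 6)*k)*4 + (-3 + (4 - 1*3)*6)) = -17*(((2*(5*0 + 6))*5)*4 + (-3 + (4 - 1*3)*6)) = -17*(((2*(0 + 6))*5)*4 + (-3 + (4 - 3)*6)) = -17*(((2*6)*5)*4 + (-3 + 1*6)) = -17*((12*5)*4 + (-3 + 6)) = -17*(60*4 + 3) = -17*(240 + 3) = -17*243 = -4131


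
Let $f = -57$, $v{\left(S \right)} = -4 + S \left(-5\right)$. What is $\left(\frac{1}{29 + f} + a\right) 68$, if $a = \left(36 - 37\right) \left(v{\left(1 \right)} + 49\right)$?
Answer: $- \frac{19057}{7} \approx -2722.4$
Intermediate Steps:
$v{\left(S \right)} = -4 - 5 S$
$a = -40$ ($a = \left(36 - 37\right) \left(\left(-4 - 5\right) + 49\right) = - (\left(-4 - 5\right) + 49) = - (-9 + 49) = \left(-1\right) 40 = -40$)
$\left(\frac{1}{29 + f} + a\right) 68 = \left(\frac{1}{29 - 57} - 40\right) 68 = \left(\frac{1}{-28} - 40\right) 68 = \left(- \frac{1}{28} - 40\right) 68 = \left(- \frac{1121}{28}\right) 68 = - \frac{19057}{7}$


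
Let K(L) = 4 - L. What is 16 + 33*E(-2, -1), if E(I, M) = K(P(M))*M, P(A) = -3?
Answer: -215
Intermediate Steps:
E(I, M) = 7*M (E(I, M) = (4 - 1*(-3))*M = (4 + 3)*M = 7*M)
16 + 33*E(-2, -1) = 16 + 33*(7*(-1)) = 16 + 33*(-7) = 16 - 231 = -215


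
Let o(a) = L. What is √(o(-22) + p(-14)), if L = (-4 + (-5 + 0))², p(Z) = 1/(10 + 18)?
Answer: √15883/14 ≈ 9.0020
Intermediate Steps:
p(Z) = 1/28
L = 81 (L = (-4 - 5)² = (-9)² = 81)
o(a) = 81
√(o(-22) + p(-14)) = √(81 + 1/28) = √(2269/28) = √15883/14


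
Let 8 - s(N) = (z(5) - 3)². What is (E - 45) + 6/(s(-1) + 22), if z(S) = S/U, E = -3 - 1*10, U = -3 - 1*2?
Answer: -403/7 ≈ -57.571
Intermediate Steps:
U = -5 (U = -3 - 2 = -5)
E = -13 (E = -3 - 10 = -13)
z(S) = -S/5 (z(S) = S/(-5) = S*(-⅕) = -S/5)
s(N) = -8 (s(N) = 8 - (-⅕*5 - 3)² = 8 - (-1 - 3)² = 8 - 1*(-4)² = 8 - 1*16 = 8 - 16 = -8)
(E - 45) + 6/(s(-1) + 22) = (-13 - 45) + 6/(-8 + 22) = -58 + 6/14 = -58 + 6*(1/14) = -58 + 3/7 = -403/7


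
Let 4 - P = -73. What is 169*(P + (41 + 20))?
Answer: 23322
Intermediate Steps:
P = 77 (P = 4 - 1*(-73) = 4 + 73 = 77)
169*(P + (41 + 20)) = 169*(77 + (41 + 20)) = 169*(77 + 61) = 169*138 = 23322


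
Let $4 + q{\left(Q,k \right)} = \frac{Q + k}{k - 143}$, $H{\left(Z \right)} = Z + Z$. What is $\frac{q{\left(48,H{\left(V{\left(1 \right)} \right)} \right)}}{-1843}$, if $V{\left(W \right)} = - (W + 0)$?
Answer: $\frac{626}{267235} \approx 0.0023425$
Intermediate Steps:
$V{\left(W \right)} = - W$
$H{\left(Z \right)} = 2 Z$
$q{\left(Q,k \right)} = -4 + \frac{Q + k}{-143 + k}$ ($q{\left(Q,k \right)} = -4 + \frac{Q + k}{k - 143} = -4 + \frac{Q + k}{-143 + k}$)
$\frac{q{\left(48,H{\left(V{\left(1 \right)} \right)} \right)}}{-1843} = \frac{\frac{1}{-143 + 2 \left(\left(-1\right) 1\right)} \left(572 + 48 - 3 \cdot 2 \left(\left(-1\right) 1\right)\right)}{-1843} = \frac{572 + 48 - 3 \cdot 2 \left(-1\right)}{-143 + 2 \left(-1\right)} \left(- \frac{1}{1843}\right) = \frac{572 + 48 - -6}{-143 - 2} \left(- \frac{1}{1843}\right) = \frac{572 + 48 + 6}{-145} \left(- \frac{1}{1843}\right) = \left(- \frac{1}{145}\right) 626 \left(- \frac{1}{1843}\right) = \left(- \frac{626}{145}\right) \left(- \frac{1}{1843}\right) = \frac{626}{267235}$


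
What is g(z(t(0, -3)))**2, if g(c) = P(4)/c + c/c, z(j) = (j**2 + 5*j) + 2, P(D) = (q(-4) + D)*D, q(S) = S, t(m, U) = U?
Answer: 1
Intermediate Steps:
P(D) = D*(-4 + D) (P(D) = (-4 + D)*D = D*(-4 + D))
z(j) = 2 + j**2 + 5*j
g(c) = 1 (g(c) = (4*(-4 + 4))/c + c/c = (4*0)/c + 1 = 0/c + 1 = 0 + 1 = 1)
g(z(t(0, -3)))**2 = 1**2 = 1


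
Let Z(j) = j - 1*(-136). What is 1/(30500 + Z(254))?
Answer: 1/30890 ≈ 3.2373e-5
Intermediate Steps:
Z(j) = 136 + j (Z(j) = j + 136 = 136 + j)
1/(30500 + Z(254)) = 1/(30500 + (136 + 254)) = 1/(30500 + 390) = 1/30890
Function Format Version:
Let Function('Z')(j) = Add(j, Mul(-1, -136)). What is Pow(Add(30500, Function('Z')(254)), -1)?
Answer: Rational(1, 30890) ≈ 3.2373e-5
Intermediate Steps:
Function('Z')(j) = Add(136, j) (Function('Z')(j) = Add(j, 136) = Add(136, j))
Pow(Add(30500, Function('Z')(254)), -1) = Pow(Add(30500, Add(136, 254)), -1) = Pow(Add(30500, 390), -1) = Pow(30890, -1) = Rational(1, 30890)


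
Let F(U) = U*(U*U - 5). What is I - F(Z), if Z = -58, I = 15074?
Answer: 209896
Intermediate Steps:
F(U) = U*(-5 + U²) (F(U) = U*(U² - 5) = U*(-5 + U²))
I - F(Z) = 15074 - (-58)*(-5 + (-58)²) = 15074 - (-58)*(-5 + 3364) = 15074 - (-58)*3359 = 15074 - 1*(-194822) = 15074 + 194822 = 209896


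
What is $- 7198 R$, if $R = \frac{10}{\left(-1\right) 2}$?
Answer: $35990$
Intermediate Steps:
$R = -5$ ($R = \frac{10}{-2} = 10 \left(- \frac{1}{2}\right) = -5$)
$- 7198 R = \left(-7198\right) \left(-5\right) = 35990$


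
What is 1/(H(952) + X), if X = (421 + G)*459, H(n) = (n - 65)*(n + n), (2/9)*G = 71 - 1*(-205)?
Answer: 1/2452165 ≈ 4.0780e-7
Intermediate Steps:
G = 1242 (G = 9*(71 - 1*(-205))/2 = 9*(71 + 205)/2 = (9/2)*276 = 1242)
H(n) = 2*n*(-65 + n) (H(n) = (-65 + n)*(2*n) = 2*n*(-65 + n))
X = 763317 (X = (421 + 1242)*459 = 1663*459 = 763317)
1/(H(952) + X) = 1/(2*952*(-65 + 952) + 763317) = 1/(2*952*887 + 763317) = 1/(1688848 + 763317) = 1/2452165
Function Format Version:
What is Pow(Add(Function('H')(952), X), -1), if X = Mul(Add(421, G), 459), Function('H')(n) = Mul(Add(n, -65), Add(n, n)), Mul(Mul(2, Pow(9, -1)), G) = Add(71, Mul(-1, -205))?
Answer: Rational(1, 2452165) ≈ 4.0780e-7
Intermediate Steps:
G = 1242 (G = Mul(Rational(9, 2), Add(71, Mul(-1, -205))) = Mul(Rational(9, 2), Add(71, 205)) = Mul(Rational(9, 2), 276) = 1242)
Function('H')(n) = Mul(2, n, Add(-65, n)) (Function('H')(n) = Mul(Add(-65, n), Mul(2, n)) = Mul(2, n, Add(-65, n)))
X = 763317 (X = Mul(Add(421, 1242), 459) = Mul(1663, 459) = 763317)
Pow(Add(Function('H')(952), X), -1) = Pow(Add(Mul(2, 952, Add(-65, 952)), 763317), -1) = Pow(Add(Mul(2, 952, 887), 763317), -1) = Pow(Add(1688848, 763317), -1) = Pow(2452165, -1) = Rational(1, 2452165)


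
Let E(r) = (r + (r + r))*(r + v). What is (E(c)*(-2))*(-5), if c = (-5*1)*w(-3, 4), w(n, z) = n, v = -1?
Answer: 6300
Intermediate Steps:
c = 15 (c = -5*1*(-3) = -5*(-3) = 15)
E(r) = 3*r*(-1 + r) (E(r) = (r + (r + r))*(r - 1) = (r + 2*r)*(-1 + r) = (3*r)*(-1 + r) = 3*r*(-1 + r))
(E(c)*(-2))*(-5) = ((3*15*(-1 + 15))*(-2))*(-5) = ((3*15*14)*(-2))*(-5) = (630*(-2))*(-5) = -1260*(-5) = 6300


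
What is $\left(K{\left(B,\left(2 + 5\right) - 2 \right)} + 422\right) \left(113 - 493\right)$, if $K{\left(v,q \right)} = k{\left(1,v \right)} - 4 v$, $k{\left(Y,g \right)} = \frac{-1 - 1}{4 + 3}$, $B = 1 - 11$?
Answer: $- \frac{1228160}{7} \approx -1.7545 \cdot 10^{5}$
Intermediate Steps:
$B = -10$
$k{\left(Y,g \right)} = - \frac{2}{7}$
$K{\left(v,q \right)} = - \frac{2}{7} - 4 v$
$\left(K{\left(B,\left(2 + 5\right) - 2 \right)} + 422\right) \left(113 - 493\right) = \left(\left(- \frac{2}{7} - -40\right) + 422\right) \left(113 - 493\right) = \left(\left(- \frac{2}{7} + 40\right) + 422\right) \left(-380\right) = \left(\frac{278}{7} + 422\right) \left(-380\right) = \frac{3232}{7} \left(-380\right) = - \frac{1228160}{7}$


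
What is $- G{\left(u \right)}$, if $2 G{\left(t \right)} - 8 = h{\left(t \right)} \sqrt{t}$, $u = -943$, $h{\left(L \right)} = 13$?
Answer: $-4 - \frac{13 i \sqrt{943}}{2} \approx -4.0 - 199.6 i$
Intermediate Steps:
$G{\left(t \right)} = 4 + \frac{13 \sqrt{t}}{2}$
$- G{\left(u \right)} = - (4 + \frac{13 \sqrt{-943}}{2}) = - (4 + \frac{13 i \sqrt{943}}{2}) = -4 - \frac{13 i \sqrt{943}}{2}$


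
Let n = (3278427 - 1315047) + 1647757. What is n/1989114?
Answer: 3611137/1989114 ≈ 1.8155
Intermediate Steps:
n = 3611137 (n = 1963380 + 1647757 = 3611137)
n/1989114 = 3611137/1989114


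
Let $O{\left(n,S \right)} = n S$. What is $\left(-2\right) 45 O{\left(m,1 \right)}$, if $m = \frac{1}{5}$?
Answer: $-18$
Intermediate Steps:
$m = \frac{1}{5} \approx 0.2$
$O{\left(n,S \right)} = S n$
$\left(-2\right) 45 O{\left(m,1 \right)} = \left(-2\right) 45 \cdot 1 \cdot \frac{1}{5} = \left(-90\right) \frac{1}{5} = -18$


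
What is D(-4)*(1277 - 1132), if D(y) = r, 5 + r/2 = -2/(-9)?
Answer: -12470/9 ≈ -1385.6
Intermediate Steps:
r = -86/9 (r = -10 + 2*(-2/(-9)) = -10 + 2*(-2*(-⅑)) = -10 + 2*(2/9) = -10 + 4/9 = -86/9 ≈ -9.5556)
D(y) = -86/9
D(-4)*(1277 - 1132) = -86*(1277 - 1132)/9 = -86/9*145 = -12470/9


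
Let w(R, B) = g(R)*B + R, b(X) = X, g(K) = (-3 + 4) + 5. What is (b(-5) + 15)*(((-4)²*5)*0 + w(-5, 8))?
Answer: 430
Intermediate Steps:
g(K) = 6 (g(K) = 1 + 5 = 6)
w(R, B) = R + 6*B (w(R, B) = 6*B + R = R + 6*B)
(b(-5) + 15)*(((-4)²*5)*0 + w(-5, 8)) = (-5 + 15)*(((-4)²*5)*0 + (-5 + 6*8)) = 10*((16*5)*0 + (-5 + 48)) = 10*(80*0 + 43) = 10*(0 + 43) = 10*43 = 430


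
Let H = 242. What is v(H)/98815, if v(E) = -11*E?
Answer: -2662/98815 ≈ -0.026939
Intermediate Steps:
v(H)/98815 = -11*242/98815 = -2662*1/98815 = -2662/98815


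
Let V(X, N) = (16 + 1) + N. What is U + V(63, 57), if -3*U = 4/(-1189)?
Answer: 263962/3567 ≈ 74.001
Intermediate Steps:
U = 4/3567 (U = -4/(3*(-1189)) = -4*(-1)/(3*1189) = -1/3*(-4/1189) = 4/3567 ≈ 0.0011214)
V(X, N) = 17 + N
U + V(63, 57) = 4/3567 + (17 + 57) = 4/3567 + 74 = 263962/3567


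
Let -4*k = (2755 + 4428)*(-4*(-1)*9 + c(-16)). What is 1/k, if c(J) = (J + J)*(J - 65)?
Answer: -1/4719231 ≈ -2.1190e-7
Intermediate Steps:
c(J) = 2*J*(-65 + J) (c(J) = (2*J)*(-65 + J) = 2*J*(-65 + J))
k = -4719231 (k = -(2755 + 4428)*(-4*(-1)*9 + 2*(-16)*(-65 - 16))/4 = -7183*(4*9 + 2*(-16)*(-81))/4 = -7183*(36 + 2592)/4 = -7183*2628/4 = -¼*18876924 = -4719231)
1/k = 1/(-4719231) = -1/4719231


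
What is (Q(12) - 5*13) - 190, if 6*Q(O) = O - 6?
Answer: -254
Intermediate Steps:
Q(O) = -1 + O/6 (Q(O) = (O - 6)/6 = (-6 + O)/6 = -1 + O/6)
(Q(12) - 5*13) - 190 = ((-1 + (⅙)*12) - 5*13) - 190 = ((-1 + 2) - 65) - 190 = (1 - 65) - 190 = -64 - 190 = -254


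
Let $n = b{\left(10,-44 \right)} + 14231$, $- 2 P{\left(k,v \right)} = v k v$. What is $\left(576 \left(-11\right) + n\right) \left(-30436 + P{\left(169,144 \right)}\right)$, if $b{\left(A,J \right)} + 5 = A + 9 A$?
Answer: $-14243197720$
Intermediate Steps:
$P{\left(k,v \right)} = - \frac{k v^{2}}{2}$ ($P{\left(k,v \right)} = - \frac{v k v}{2} = - \frac{k v v}{2} = - \frac{k v^{2}}{2}$)
$b{\left(A,J \right)} = -5 + 10 A$ ($b{\left(A,J \right)} = -5 + \left(A + 9 A\right) = -5 + 10 A$)
$n = 14326$ ($n = \left(-5 + 10 \cdot 10\right) + 14231 = \left(-5 + 100\right) + 14231 = 95 + 14231 = 14326$)
$\left(576 \left(-11\right) + n\right) \left(-30436 + P{\left(169,144 \right)}\right) = \left(576 \left(-11\right) + 14326\right) \left(-30436 - \frac{169 \cdot 144^{2}}{2}\right) = \left(-6336 + 14326\right) \left(-30436 - \frac{169}{2} \cdot 20736\right) = 7990 \left(-30436 - 1752192\right) = 7990 \left(-1782628\right) = -14243197720$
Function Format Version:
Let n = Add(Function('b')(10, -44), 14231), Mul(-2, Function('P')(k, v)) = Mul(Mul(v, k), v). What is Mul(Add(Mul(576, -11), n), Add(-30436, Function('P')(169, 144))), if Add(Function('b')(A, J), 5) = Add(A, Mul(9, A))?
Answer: -14243197720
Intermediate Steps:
Function('P')(k, v) = Mul(Rational(-1, 2), k, Pow(v, 2)) (Function('P')(k, v) = Mul(Rational(-1, 2), Mul(Mul(v, k), v)) = Mul(Rational(-1, 2), Mul(Mul(k, v), v)) = Mul(Rational(-1, 2), Mul(k, Pow(v, 2))) = Mul(Rational(-1, 2), k, Pow(v, 2)))
Function('b')(A, J) = Add(-5, Mul(10, A)) (Function('b')(A, J) = Add(-5, Add(A, Mul(9, A))) = Add(-5, Mul(10, A)))
n = 14326 (n = Add(Add(-5, Mul(10, 10)), 14231) = Add(Add(-5, 100), 14231) = Add(95, 14231) = 14326)
Mul(Add(Mul(576, -11), n), Add(-30436, Function('P')(169, 144))) = Mul(Add(Mul(576, -11), 14326), Add(-30436, Mul(Rational(-1, 2), 169, Pow(144, 2)))) = Mul(Add(-6336, 14326), Add(-30436, Mul(Rational(-1, 2), 169, 20736))) = Mul(7990, Add(-30436, -1752192)) = Mul(7990, -1782628) = -14243197720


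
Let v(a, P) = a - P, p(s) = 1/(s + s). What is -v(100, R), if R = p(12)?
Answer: -2399/24 ≈ -99.958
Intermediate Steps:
p(s) = 1/(2*s)
R = 1/24 (R = (½)/12 = (½)*(1/12) = 1/24 ≈ 0.041667)
-v(100, R) = -(100 - 1*1/24) = -(100 - 1/24) = -1*2399/24 = -2399/24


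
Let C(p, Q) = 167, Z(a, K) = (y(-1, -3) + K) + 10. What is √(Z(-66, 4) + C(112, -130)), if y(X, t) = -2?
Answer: √179 ≈ 13.379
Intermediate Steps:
Z(a, K) = 8 + K (Z(a, K) = (-2 + K) + 10 = 8 + K)
√(Z(-66, 4) + C(112, -130)) = √((8 + 4) + 167) = √(12 + 167) = √179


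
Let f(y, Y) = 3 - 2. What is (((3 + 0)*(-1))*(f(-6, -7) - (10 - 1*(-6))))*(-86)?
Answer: -3870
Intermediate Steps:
f(y, Y) = 1
(((3 + 0)*(-1))*(f(-6, -7) - (10 - 1*(-6))))*(-86) = (((3 + 0)*(-1))*(1 - (10 - 1*(-6))))*(-86) = ((3*(-1))*(1 - (10 + 6)))*(-86) = -3*(1 - 1*16)*(-86) = -3*(1 - 16)*(-86) = -3*(-15)*(-86) = 45*(-86) = -3870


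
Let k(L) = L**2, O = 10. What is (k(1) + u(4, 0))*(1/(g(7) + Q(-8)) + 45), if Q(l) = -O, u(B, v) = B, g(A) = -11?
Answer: 4720/21 ≈ 224.76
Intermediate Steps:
Q(l) = -10 (Q(l) = -1*10 = -10)
(k(1) + u(4, 0))*(1/(g(7) + Q(-8)) + 45) = (1**2 + 4)*(1/(-11 - 10) + 45) = (1 + 4)*(1/(-21) + 45) = 5*(-1/21 + 45) = 5*(944/21) = 4720/21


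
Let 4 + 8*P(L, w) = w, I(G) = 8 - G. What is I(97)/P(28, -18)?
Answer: 356/11 ≈ 32.364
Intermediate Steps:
P(L, w) = -½ + w/8
I(97)/P(28, -18) = (8 - 1*97)/(-½ + (⅛)*(-18)) = (8 - 97)/(-½ - 9/4) = -89/(-11/4) = -89*(-4/11) = 356/11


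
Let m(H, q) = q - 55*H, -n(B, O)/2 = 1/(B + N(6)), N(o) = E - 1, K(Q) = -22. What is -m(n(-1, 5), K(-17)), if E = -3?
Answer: 44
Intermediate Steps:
N(o) = -4 (N(o) = -3 - 1 = -4)
n(B, O) = -2/(-4 + B) (n(B, O) = -2/(B - 4) = -2/(-4 + B))
-m(n(-1, 5), K(-17)) = -(-22 - (-110)/(-4 - 1)) = -(-22 - (-110)/(-5)) = -(-22 - (-110)*(-1)/5) = -(-22 - 55*⅖) = -(-22 - 22) = -1*(-44) = 44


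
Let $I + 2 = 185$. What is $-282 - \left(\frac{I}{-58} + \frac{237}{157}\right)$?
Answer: $- \frac{2552907}{9106} \approx -280.35$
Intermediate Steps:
$I = 183$ ($I = -2 + 185 = 183$)
$-282 - \left(\frac{I}{-58} + \frac{237}{157}\right) = -282 - \left(\frac{183}{-58} + \frac{237}{157}\right) = -282 - \left(183 \left(- \frac{1}{58}\right) + 237 \cdot \frac{1}{157}\right) = -282 - \left(- \frac{183}{58} + \frac{237}{157}\right) = -282 - - \frac{14985}{9106} = -282 + \frac{14985}{9106} = - \frac{2552907}{9106}$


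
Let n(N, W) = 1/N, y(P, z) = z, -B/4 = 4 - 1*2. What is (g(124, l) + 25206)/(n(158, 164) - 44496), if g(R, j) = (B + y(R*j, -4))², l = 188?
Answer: -4005300/7030367 ≈ -0.56971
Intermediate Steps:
B = -8 (B = -4*(4 - 1*2) = -4*(4 - 2) = -4*2 = -8)
g(R, j) = 144 (g(R, j) = (-8 - 4)² = (-12)² = 144)
(g(124, l) + 25206)/(n(158, 164) - 44496) = (144 + 25206)/(1/158 - 44496) = 25350/(1/158 - 44496) = 25350/(-7030367/158) = 25350*(-158/7030367) = -4005300/7030367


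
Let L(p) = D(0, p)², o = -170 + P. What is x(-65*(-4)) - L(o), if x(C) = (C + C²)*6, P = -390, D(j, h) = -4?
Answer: 407144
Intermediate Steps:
o = -560 (o = -170 - 390 = -560)
L(p) = 16 (L(p) = (-4)² = 16)
x(C) = 6*C + 6*C²
x(-65*(-4)) - L(o) = 6*(-65*(-4))*(1 - 65*(-4)) - 1*16 = 6*260*(1 + 260) - 16 = 6*260*261 - 16 = 407160 - 16 = 407144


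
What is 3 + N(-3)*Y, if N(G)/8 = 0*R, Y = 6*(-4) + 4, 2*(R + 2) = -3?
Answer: 3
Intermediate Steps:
R = -7/2 (R = -2 + (1/2)*(-3) = -2 - 3/2 = -7/2 ≈ -3.5000)
Y = -20 (Y = -24 + 4 = -20)
N(G) = 0 (N(G) = 8*(0*(-7/2)) = 8*0 = 0)
3 + N(-3)*Y = 3 + 0*(-20) = 3 + 0 = 3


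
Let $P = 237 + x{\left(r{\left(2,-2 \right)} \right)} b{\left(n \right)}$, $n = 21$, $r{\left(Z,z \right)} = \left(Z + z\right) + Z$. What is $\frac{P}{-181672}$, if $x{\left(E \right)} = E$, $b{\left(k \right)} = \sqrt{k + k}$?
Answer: $- \frac{237}{181672} - \frac{\sqrt{42}}{90836} \approx -0.0013759$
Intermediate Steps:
$r{\left(Z,z \right)} = z + 2 Z$
$b{\left(k \right)} = \sqrt{2} \sqrt{k}$ ($b{\left(k \right)} = \sqrt{2 k} = \sqrt{2} \sqrt{k}$)
$P = 237 + 2 \sqrt{42}$ ($P = 237 + \left(-2 + 2 \cdot 2\right) \sqrt{2} \sqrt{21} = 237 + \left(-2 + 4\right) \sqrt{42} = 237 + 2 \sqrt{42} \approx 249.96$)
$\frac{P}{-181672} = \frac{237 + 2 \sqrt{42}}{-181672} = \left(237 + 2 \sqrt{42}\right) \left(- \frac{1}{181672}\right) = - \frac{237}{181672} - \frac{\sqrt{42}}{90836}$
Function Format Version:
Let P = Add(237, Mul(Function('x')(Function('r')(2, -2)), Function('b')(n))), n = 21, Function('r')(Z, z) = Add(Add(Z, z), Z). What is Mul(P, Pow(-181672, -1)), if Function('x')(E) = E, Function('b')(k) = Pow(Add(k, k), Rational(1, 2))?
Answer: Add(Rational(-237, 181672), Mul(Rational(-1, 90836), Pow(42, Rational(1, 2)))) ≈ -0.0013759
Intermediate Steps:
Function('r')(Z, z) = Add(z, Mul(2, Z))
Function('b')(k) = Mul(Pow(2, Rational(1, 2)), Pow(k, Rational(1, 2))) (Function('b')(k) = Pow(Mul(2, k), Rational(1, 2)) = Mul(Pow(2, Rational(1, 2)), Pow(k, Rational(1, 2))))
P = Add(237, Mul(2, Pow(42, Rational(1, 2)))) (P = Add(237, Mul(Add(-2, Mul(2, 2)), Mul(Pow(2, Rational(1, 2)), Pow(21, Rational(1, 2))))) = Add(237, Mul(Add(-2, 4), Pow(42, Rational(1, 2)))) = Add(237, Mul(2, Pow(42, Rational(1, 2)))) ≈ 249.96)
Mul(P, Pow(-181672, -1)) = Mul(Add(237, Mul(2, Pow(42, Rational(1, 2)))), Pow(-181672, -1)) = Mul(Add(237, Mul(2, Pow(42, Rational(1, 2)))), Rational(-1, 181672)) = Add(Rational(-237, 181672), Mul(Rational(-1, 90836), Pow(42, Rational(1, 2))))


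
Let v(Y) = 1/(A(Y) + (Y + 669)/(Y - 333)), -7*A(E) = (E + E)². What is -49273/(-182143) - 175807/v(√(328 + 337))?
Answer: 674200492100234257/10038265016 + 88079307*√665/55112 ≈ 6.7204e+7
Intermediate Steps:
A(E) = -4*E²/7 (A(E) = -(E + E)²/7 = -4*E²/7)
v(Y) = 1/(-4*Y²/7 + (669 + Y)/(-333 + Y)) (v(Y) = 1/(-4*Y²/7 + (Y + 669)/(Y - 333)) = 1/(-4*Y²/7 + (669 + Y)/(-333 + Y)))
-49273/(-182143) - 175807/v(√(328 + 337)) = -49273/(-182143) - 175807*(4683 - 4*(328 + 337)^(3/2) + 7*√(328 + 337) + 1332*(√(328 + 337))²)/(7*(-333 + √(328 + 337))) = -49273*(-1/182143) - 175807*(4683 - 4*665*√665 + 7*√665 + 1332*(√665)²)/(7*(-333 + √665)) = 49273/182143 - 175807*(4683 - 2660*√665 + 7*√665 + 1332*665)/(7*(-333 + √665)) = 49273/182143 - 175807*(4683 - 2660*√665 + 7*√665 + 885780)/(7*(-333 + √665)) = 49273/182143 - 175807*(890463 - 2653*√665)/(7*(-333 + √665))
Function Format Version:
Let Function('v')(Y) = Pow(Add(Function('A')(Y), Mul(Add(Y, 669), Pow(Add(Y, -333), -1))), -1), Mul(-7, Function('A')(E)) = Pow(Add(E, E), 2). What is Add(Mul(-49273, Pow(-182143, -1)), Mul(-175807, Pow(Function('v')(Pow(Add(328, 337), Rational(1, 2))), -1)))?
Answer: Add(Rational(674200492100234257, 10038265016), Mul(Rational(88079307, 55112), Pow(665, Rational(1, 2)))) ≈ 6.7204e+7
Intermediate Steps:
Function('A')(E) = Mul(Rational(-4, 7), Pow(E, 2)) (Function('A')(E) = Mul(Rational(-1, 7), Pow(Add(E, E), 2)) = Mul(Rational(-1, 7), Pow(Mul(2, E), 2)) = Mul(Rational(-1, 7), Mul(4, Pow(E, 2))) = Mul(Rational(-4, 7), Pow(E, 2)))
Function('v')(Y) = Pow(Add(Mul(Rational(-4, 7), Pow(Y, 2)), Mul(Pow(Add(-333, Y), -1), Add(669, Y))), -1) (Function('v')(Y) = Pow(Add(Mul(Rational(-4, 7), Pow(Y, 2)), Mul(Add(Y, 669), Pow(Add(Y, -333), -1))), -1) = Pow(Add(Mul(Rational(-4, 7), Pow(Y, 2)), Mul(Add(669, Y), Pow(Add(-333, Y), -1))), -1) = Pow(Add(Mul(Rational(-4, 7), Pow(Y, 2)), Mul(Pow(Add(-333, Y), -1), Add(669, Y))), -1))
Add(Mul(-49273, Pow(-182143, -1)), Mul(-175807, Pow(Function('v')(Pow(Add(328, 337), Rational(1, 2))), -1))) = Add(Mul(-49273, Pow(-182143, -1)), Mul(-175807, Pow(Mul(7, Pow(Add(4683, Mul(-4, Pow(Pow(Add(328, 337), Rational(1, 2)), 3)), Mul(7, Pow(Add(328, 337), Rational(1, 2))), Mul(1332, Pow(Pow(Add(328, 337), Rational(1, 2)), 2))), -1), Add(-333, Pow(Add(328, 337), Rational(1, 2)))), -1))) = Add(Mul(-49273, Rational(-1, 182143)), Mul(-175807, Pow(Mul(7, Pow(Add(4683, Mul(-4, Pow(Pow(665, Rational(1, 2)), 3)), Mul(7, Pow(665, Rational(1, 2))), Mul(1332, Pow(Pow(665, Rational(1, 2)), 2))), -1), Add(-333, Pow(665, Rational(1, 2)))), -1))) = Add(Rational(49273, 182143), Mul(-175807, Pow(Mul(7, Pow(Add(4683, Mul(-4, Mul(665, Pow(665, Rational(1, 2)))), Mul(7, Pow(665, Rational(1, 2))), Mul(1332, 665)), -1), Add(-333, Pow(665, Rational(1, 2)))), -1))) = Add(Rational(49273, 182143), Mul(-175807, Pow(Mul(7, Pow(Add(4683, Mul(-2660, Pow(665, Rational(1, 2))), Mul(7, Pow(665, Rational(1, 2))), 885780), -1), Add(-333, Pow(665, Rational(1, 2)))), -1))) = Add(Rational(49273, 182143), Mul(-175807, Pow(Mul(7, Pow(Add(890463, Mul(-2653, Pow(665, Rational(1, 2)))), -1), Add(-333, Pow(665, Rational(1, 2)))), -1))) = Add(Rational(49273, 182143), Mul(-175807, Mul(Rational(1, 7), Pow(Add(-333, Pow(665, Rational(1, 2))), -1), Add(890463, Mul(-2653, Pow(665, Rational(1, 2))))))) = Add(Rational(49273, 182143), Mul(Rational(-175807, 7), Pow(Add(-333, Pow(665, Rational(1, 2))), -1), Add(890463, Mul(-2653, Pow(665, Rational(1, 2))))))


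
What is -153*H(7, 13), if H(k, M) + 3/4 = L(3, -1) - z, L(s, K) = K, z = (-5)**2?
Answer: 16371/4 ≈ 4092.8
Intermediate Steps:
z = 25
H(k, M) = -107/4 (H(k, M) = -3/4 + (-1 - 1*25) = -3/4 + (-1 - 25) = -3/4 - 26 = -107/4)
-153*H(7, 13) = -153*(-107/4) = 16371/4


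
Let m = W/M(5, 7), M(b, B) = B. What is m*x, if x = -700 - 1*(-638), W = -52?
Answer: 3224/7 ≈ 460.57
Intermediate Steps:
m = -52/7 ≈ -7.4286
x = -62 (x = -700 + 638 = -62)
m*x = -52/7*(-62) = 3224/7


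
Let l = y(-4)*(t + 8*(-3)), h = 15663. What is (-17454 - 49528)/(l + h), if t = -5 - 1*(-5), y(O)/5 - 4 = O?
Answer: -66982/15663 ≈ -4.2764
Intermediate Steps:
y(O) = 20 + 5*O
t = 0 (t = -5 + 5 = 0)
l = 0 (l = (20 + 5*(-4))*(0 + 8*(-3)) = (20 - 20)*(0 - 24) = 0*(-24) = 0)
(-17454 - 49528)/(l + h) = (-17454 - 49528)/(0 + 15663) = -66982/15663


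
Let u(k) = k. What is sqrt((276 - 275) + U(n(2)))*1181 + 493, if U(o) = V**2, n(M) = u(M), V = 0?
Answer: 1674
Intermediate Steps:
n(M) = M
U(o) = 0 (U(o) = 0**2 = 0)
sqrt((276 - 275) + U(n(2)))*1181 + 493 = sqrt((276 - 275) + 0)*1181 + 493 = sqrt(1 + 0)*1181 + 493 = sqrt(1)*1181 + 493 = 1*1181 + 493 = 1181 + 493 = 1674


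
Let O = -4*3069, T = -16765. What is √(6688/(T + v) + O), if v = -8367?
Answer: 2*I*√121154743435/6283 ≈ 110.8*I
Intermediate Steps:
O = -12276
√(6688/(T + v) + O) = √(6688/(-16765 - 8367) - 12276) = √(6688/(-25132) - 12276) = √(6688*(-1/25132) - 12276) = √(-1672/6283 - 12276) = √(-77131780/6283) = 2*I*√121154743435/6283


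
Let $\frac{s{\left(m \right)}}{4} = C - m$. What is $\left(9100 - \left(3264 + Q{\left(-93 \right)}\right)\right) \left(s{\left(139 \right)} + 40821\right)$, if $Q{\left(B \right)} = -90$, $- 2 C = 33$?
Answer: $238219274$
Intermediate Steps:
$C = - \frac{33}{2}$ ($C = \left(- \frac{1}{2}\right) 33 = - \frac{33}{2} \approx -16.5$)
$s{\left(m \right)} = -66 - 4 m$ ($s{\left(m \right)} = 4 \left(- \frac{33}{2} - m\right) = -66 - 4 m$)
$\left(9100 - \left(3264 + Q{\left(-93 \right)}\right)\right) \left(s{\left(139 \right)} + 40821\right) = \left(9100 - 3174\right) \left(\left(-66 - 556\right) + 40821\right) = \left(9100 + \left(-3264 + 90\right)\right) \left(\left(-66 - 556\right) + 40821\right) = \left(9100 - 3174\right) \left(-622 + 40821\right) = 5926 \cdot 40199 = 238219274$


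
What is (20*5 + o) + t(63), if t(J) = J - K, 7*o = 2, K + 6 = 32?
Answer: 961/7 ≈ 137.29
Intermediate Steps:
K = 26 (K = -6 + 32 = 26)
o = 2/7 (o = (⅐)*2 = 2/7 ≈ 0.28571)
t(J) = -26 + J (t(J) = J - 1*26 = J - 26 = -26 + J)
(20*5 + o) + t(63) = (20*5 + 2/7) + (-26 + 63) = (100 + 2/7) + 37 = 702/7 + 37 = 961/7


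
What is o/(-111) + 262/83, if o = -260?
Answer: 50662/9213 ≈ 5.4990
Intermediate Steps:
o/(-111) + 262/83 = -260/(-111) + 262/83 = -260*(-1/111) + 262*(1/83) = 260/111 + 262/83 = 50662/9213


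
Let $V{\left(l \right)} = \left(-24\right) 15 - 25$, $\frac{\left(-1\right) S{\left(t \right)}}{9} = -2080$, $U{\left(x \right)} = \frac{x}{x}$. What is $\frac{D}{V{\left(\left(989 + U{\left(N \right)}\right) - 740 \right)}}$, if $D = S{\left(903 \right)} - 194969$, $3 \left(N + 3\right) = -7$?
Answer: $\frac{176249}{385} \approx 457.79$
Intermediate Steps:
$N = - \frac{16}{3}$ ($N = -3 + \frac{1}{3} \left(-7\right) = -3 - \frac{7}{3} = - \frac{16}{3} \approx -5.3333$)
$U{\left(x \right)} = 1$
$S{\left(t \right)} = 18720$ ($S{\left(t \right)} = \left(-9\right) \left(-2080\right) = 18720$)
$V{\left(l \right)} = -385$ ($V{\left(l \right)} = -360 - 25 = -385$)
$D = -176249$ ($D = 18720 - 194969 = -176249$)
$\frac{D}{V{\left(\left(989 + U{\left(N \right)}\right) - 740 \right)}} = - \frac{176249}{-385} = \left(-176249\right) \left(- \frac{1}{385}\right) = \frac{176249}{385}$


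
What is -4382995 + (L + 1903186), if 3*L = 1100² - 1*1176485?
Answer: -7405912/3 ≈ -2.4686e+6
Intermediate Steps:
L = 33515/3 (L = (1100² - 1*1176485)/3 = (1210000 - 1176485)/3 = (⅓)*33515 = 33515/3 ≈ 11172.)
-4382995 + (L + 1903186) = -4382995 + (33515/3 + 1903186) = -4382995 + 5743073/3 = -7405912/3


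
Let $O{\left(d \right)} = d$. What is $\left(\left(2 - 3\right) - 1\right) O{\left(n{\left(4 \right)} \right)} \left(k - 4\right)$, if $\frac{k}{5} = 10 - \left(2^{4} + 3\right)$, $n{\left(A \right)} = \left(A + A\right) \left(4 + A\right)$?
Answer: $6272$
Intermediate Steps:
$n{\left(A \right)} = 2 A \left(4 + A\right)$
$k = -45$ ($k = 5 \left(10 - \left(2^{4} + 3\right)\right) = 5 \left(10 - \left(16 + 3\right)\right) = 5 \left(10 - 19\right) = 5 \left(-9\right) = -45$)
$\left(\left(2 - 3\right) - 1\right) O{\left(n{\left(4 \right)} \right)} \left(k - 4\right) = \left(\left(2 - 3\right) - 1\right) 2 \cdot 4 \left(4 + 4\right) \left(-45 - 4\right) = \left(-1 - 1\right) 2 \cdot 4 \cdot 8 \left(-49\right) = \left(-2\right) 64 \left(-49\right) = \left(-128\right) \left(-49\right) = 6272$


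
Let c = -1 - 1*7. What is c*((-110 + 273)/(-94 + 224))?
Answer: -652/65 ≈ -10.031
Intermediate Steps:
c = -8 (c = -1 - 7 = -8)
c*((-110 + 273)/(-94 + 224)) = -8*(-110 + 273)/(-94 + 224) = -1304/130 = -8*163/130 = -652/65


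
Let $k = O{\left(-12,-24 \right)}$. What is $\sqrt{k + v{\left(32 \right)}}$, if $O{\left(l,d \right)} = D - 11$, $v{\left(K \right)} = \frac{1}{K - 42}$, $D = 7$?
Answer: $\frac{i \sqrt{410}}{10} \approx 2.0248 i$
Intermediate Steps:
$v{\left(K \right)} = \frac{1}{-42 + K}$
$O{\left(l,d \right)} = -4$ ($O{\left(l,d \right)} = 7 - 11 = -4$)
$k = -4$
$\sqrt{k + v{\left(32 \right)}} = \sqrt{-4 + \frac{1}{-42 + 32}} = \sqrt{-4 + \frac{1}{-10}} = \sqrt{-4 - \frac{1}{10}} = \sqrt{- \frac{41}{10}} = \frac{i \sqrt{410}}{10}$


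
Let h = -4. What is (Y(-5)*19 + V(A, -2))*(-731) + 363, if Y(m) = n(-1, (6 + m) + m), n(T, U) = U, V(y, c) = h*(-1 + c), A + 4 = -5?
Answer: 47147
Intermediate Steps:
A = -9 (A = -4 - 5 = -9)
V(y, c) = 4 - 4*c (V(y, c) = -4*(-1 + c) = 4 - 4*c)
Y(m) = 6 + 2*m (Y(m) = (6 + m) + m = 6 + 2*m)
(Y(-5)*19 + V(A, -2))*(-731) + 363 = ((6 + 2*(-5))*19 + (4 - 4*(-2)))*(-731) + 363 = ((6 - 10)*19 + (4 + 8))*(-731) + 363 = (-4*19 + 12)*(-731) + 363 = (-76 + 12)*(-731) + 363 = -64*(-731) + 363 = 46784 + 363 = 47147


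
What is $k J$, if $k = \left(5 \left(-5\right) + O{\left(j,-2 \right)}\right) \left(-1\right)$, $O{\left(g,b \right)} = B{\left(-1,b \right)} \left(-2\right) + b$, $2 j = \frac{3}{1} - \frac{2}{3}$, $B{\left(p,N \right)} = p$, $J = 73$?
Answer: $1825$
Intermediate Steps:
$j = \frac{7}{6}$ ($j = \frac{\frac{3}{1} - \frac{2}{3}}{2} = \frac{3 \cdot 1 - \frac{2}{3}}{2} = \frac{3 - \frac{2}{3}}{2} = \frac{1}{2} \cdot \frac{7}{3} = \frac{7}{6} \approx 1.1667$)
$O{\left(g,b \right)} = 2 + b$ ($O{\left(g,b \right)} = \left(-1\right) \left(-2\right) + b = 2 + b$)
$k = 25$ ($k = \left(5 \left(-5\right) + \left(2 - 2\right)\right) \left(-1\right) = \left(-25 + 0\right) \left(-1\right) = \left(-25\right) \left(-1\right) = 25$)
$k J = 25 \cdot 73 = 1825$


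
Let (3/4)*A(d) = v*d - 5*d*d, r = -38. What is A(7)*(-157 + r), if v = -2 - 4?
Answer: 74620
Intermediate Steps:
v = -6
A(d) = -8*d - 20*d**2/3 (A(d) = 4*(-6*d - 5*d*d)/3 = 4*(-6*d - 5*d**2)/3 = -8*d - 20*d**2/3)
A(7)*(-157 + r) = (-4/3*7*(6 + 5*7))*(-157 - 38) = -4/3*7*(6 + 35)*(-195) = -4/3*7*41*(-195) = -1148/3*(-195) = 74620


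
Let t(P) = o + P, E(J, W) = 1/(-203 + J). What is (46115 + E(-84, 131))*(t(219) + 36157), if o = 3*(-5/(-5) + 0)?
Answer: 68782315788/41 ≈ 1.6776e+9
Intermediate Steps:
o = 3 (o = 3*(-5*(-⅕) + 0) = 3*(1 + 0) = 3*1 = 3)
t(P) = 3 + P
(46115 + E(-84, 131))*(t(219) + 36157) = (46115 + 1/(-203 - 84))*((3 + 219) + 36157) = (46115 + 1/(-287))*(222 + 36157) = (46115 - 1/287)*36379 = (13235004/287)*36379 = 68782315788/41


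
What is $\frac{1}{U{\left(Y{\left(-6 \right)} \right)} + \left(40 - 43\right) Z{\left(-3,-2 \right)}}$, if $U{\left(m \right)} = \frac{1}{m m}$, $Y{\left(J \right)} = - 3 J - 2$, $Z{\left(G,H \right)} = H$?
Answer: $\frac{256}{1537} \approx 0.16656$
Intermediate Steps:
$Y{\left(J \right)} = -2 - 3 J$
$U{\left(m \right)} = \frac{1}{m^{2}}$
$\frac{1}{U{\left(Y{\left(-6 \right)} \right)} + \left(40 - 43\right) Z{\left(-3,-2 \right)}} = \frac{1}{\frac{1}{\left(-2 - -18\right)^{2}} + \left(40 - 43\right) \left(-2\right)} = \frac{1}{\frac{1}{\left(-2 + 18\right)^{2}} - -6} = \frac{1}{\frac{1}{256} + 6} = \frac{1}{\frac{1537}{256}} = \frac{256}{1537}$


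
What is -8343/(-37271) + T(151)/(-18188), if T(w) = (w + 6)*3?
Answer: 134187843/677884948 ≈ 0.19795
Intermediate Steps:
T(w) = 18 + 3*w (T(w) = (6 + w)*3 = 18 + 3*w)
-8343/(-37271) + T(151)/(-18188) = -8343/(-37271) + (18 + 3*151)/(-18188) = -8343*(-1/37271) + (18 + 453)*(-1/18188) = 8343/37271 + 471*(-1/18188) = 8343/37271 - 471/18188 = 134187843/677884948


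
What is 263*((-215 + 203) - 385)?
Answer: -104411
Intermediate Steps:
263*((-215 + 203) - 385) = 263*(-12 - 385) = 263*(-397) = -104411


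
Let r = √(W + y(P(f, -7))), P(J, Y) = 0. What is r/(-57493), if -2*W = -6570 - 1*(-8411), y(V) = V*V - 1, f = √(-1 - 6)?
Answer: -I*√3686/114986 ≈ -0.000528*I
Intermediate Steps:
f = I*√7 (f = √(-7) = I*√7 ≈ 2.6458*I)
y(V) = -1 + V² (y(V) = V² - 1 = -1 + V²)
W = -1841/2 (W = -(-6570 - 1*(-8411))/2 = -(-6570 + 8411)/2 = -½*1841 = -1841/2 ≈ -920.50)
r = I*√3686/2 (r = √(-1841/2 + (-1 + 0²)) = √(-1841/2 + (-1 + 0)) = √(-1841/2 - 1) = √(-1843/2) = I*√3686/2 ≈ 30.356*I)
r/(-57493) = (I*√3686/2)/(-57493) = (I*√3686/2)*(-1/57493) = -I*√3686/114986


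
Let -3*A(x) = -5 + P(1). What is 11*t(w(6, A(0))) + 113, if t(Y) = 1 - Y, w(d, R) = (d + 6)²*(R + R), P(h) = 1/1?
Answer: -4100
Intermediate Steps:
P(h) = 1
A(x) = 4/3 (A(x) = -(-5 + 1)/3 = -⅓*(-4) = 4/3)
w(d, R) = 2*R*(6 + d)² (w(d, R) = (6 + d)²*(2*R) = 2*R*(6 + d)²)
11*t(w(6, A(0))) + 113 = 11*(1 - 2*4*(6 + 6)²/3) + 113 = 11*(1 - 2*4*12²/3) + 113 = 11*(1 - 2*4*144/3) + 113 = 11*(1 - 1*384) + 113 = 11*(1 - 384) + 113 = 11*(-383) + 113 = -4213 + 113 = -4100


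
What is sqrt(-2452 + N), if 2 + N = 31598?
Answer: 2*sqrt(7286) ≈ 170.72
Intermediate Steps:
N = 31596 (N = -2 + 31598 = 31596)
sqrt(-2452 + N) = sqrt(-2452 + 31596) = sqrt(29144) = 2*sqrt(7286)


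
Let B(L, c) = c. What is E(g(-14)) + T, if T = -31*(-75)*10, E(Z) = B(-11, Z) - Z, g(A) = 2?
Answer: 23250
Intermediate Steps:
E(Z) = 0 (E(Z) = Z - Z = 0)
T = 23250 (T = 2325*10 = 23250)
E(g(-14)) + T = 0 + 23250 = 23250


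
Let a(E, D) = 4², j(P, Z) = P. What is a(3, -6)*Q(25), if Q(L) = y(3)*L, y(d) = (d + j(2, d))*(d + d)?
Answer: 12000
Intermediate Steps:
a(E, D) = 16
y(d) = 2*d*(2 + d) (y(d) = (d + 2)*(d + d) = (2 + d)*(2*d) = 2*d*(2 + d))
Q(L) = 30*L (Q(L) = (2*3*(2 + 3))*L = (2*3*5)*L = 30*L)
a(3, -6)*Q(25) = 16*(30*25) = 16*750 = 12000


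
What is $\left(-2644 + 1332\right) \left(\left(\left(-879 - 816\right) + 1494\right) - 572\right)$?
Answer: $1014176$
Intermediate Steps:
$\left(-2644 + 1332\right) \left(\left(\left(-879 - 816\right) + 1494\right) - 572\right) = - 1312 \left(\left(-1695 + 1494\right) - 572\right) = - 1312 \left(-201 - 572\right) = \left(-1312\right) \left(-773\right) = 1014176$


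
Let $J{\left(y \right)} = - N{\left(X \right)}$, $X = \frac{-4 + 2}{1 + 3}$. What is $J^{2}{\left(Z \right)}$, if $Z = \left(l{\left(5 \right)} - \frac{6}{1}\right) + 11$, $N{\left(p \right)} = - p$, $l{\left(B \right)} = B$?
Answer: $\frac{1}{4} \approx 0.25$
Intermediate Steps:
$X = - \frac{1}{2}$ ($X = - \frac{2}{4} = \left(-2\right) \frac{1}{4} = - \frac{1}{2} \approx -0.5$)
$Z = 10$ ($Z = \left(5 - \frac{6}{1}\right) + 11 = \left(5 - 6\right) + 11 = -1 + 11 = 10$)
$J{\left(y \right)} = - \frac{1}{2}$ ($J{\left(y \right)} = - \frac{\left(-1\right) \left(-1\right)}{2} = \left(-1\right) \frac{1}{2} = - \frac{1}{2}$)
$J^{2}{\left(Z \right)} = \left(- \frac{1}{2}\right)^{2} = \frac{1}{4}$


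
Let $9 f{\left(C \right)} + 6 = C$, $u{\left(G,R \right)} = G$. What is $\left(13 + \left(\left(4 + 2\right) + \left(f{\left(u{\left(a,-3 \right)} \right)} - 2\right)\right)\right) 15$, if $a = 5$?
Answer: $\frac{760}{3} \approx 253.33$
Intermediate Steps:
$f{\left(C \right)} = - \frac{2}{3} + \frac{C}{9}$
$\left(13 + \left(\left(4 + 2\right) + \left(f{\left(u{\left(a,-3 \right)} \right)} - 2\right)\right)\right) 15 = \left(13 + \left(\left(4 + 2\right) + \left(\left(- \frac{2}{3} + \frac{1}{9} \cdot 5\right) - 2\right)\right)\right) 15 = \left(13 + \left(6 + \left(\left(- \frac{2}{3} + \frac{5}{9}\right) - 2\right)\right)\right) 15 = \left(13 + \left(6 - \frac{19}{9}\right)\right) 15 = \left(13 + \frac{35}{9}\right) 15 = \frac{152}{9} \cdot 15 = \frac{760}{3}$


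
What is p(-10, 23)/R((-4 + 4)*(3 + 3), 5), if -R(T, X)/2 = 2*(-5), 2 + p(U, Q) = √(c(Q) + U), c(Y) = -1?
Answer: -⅒ + I*√11/20 ≈ -0.1 + 0.16583*I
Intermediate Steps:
p(U, Q) = -2 + √(-1 + U)
R(T, X) = 20 (R(T, X) = -4*(-5) = -2*(-10) = 20)
p(-10, 23)/R((-4 + 4)*(3 + 3), 5) = (-2 + √(-1 - 10))/20 = (-2 + √(-11))*(1/20) = (-2 + I*√11)*(1/20) = -⅒ + I*√11/20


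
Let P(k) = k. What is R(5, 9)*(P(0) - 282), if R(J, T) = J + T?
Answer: -3948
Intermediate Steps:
R(5, 9)*(P(0) - 282) = (5 + 9)*(0 - 282) = 14*(-282) = -3948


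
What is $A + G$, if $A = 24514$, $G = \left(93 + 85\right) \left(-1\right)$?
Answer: $24336$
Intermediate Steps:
$G = -178$ ($G = 178 \left(-1\right) = -178$)
$A + G = 24514 - 178 = 24336$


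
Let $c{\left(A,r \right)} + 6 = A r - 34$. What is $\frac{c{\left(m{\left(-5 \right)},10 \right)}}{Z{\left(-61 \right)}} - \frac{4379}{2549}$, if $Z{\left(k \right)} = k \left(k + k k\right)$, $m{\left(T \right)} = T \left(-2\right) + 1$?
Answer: $- \frac{97783397}{56908974} \approx -1.7182$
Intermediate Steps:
$m{\left(T \right)} = 1 - 2 T$ ($m{\left(T \right)} = - 2 T + 1 = 1 - 2 T$)
$c{\left(A,r \right)} = -40 + A r$ ($c{\left(A,r \right)} = -6 + \left(A r - 34\right) = -6 + \left(-34 + A r\right) = -40 + A r$)
$Z{\left(k \right)} = k \left(k + k^{2}\right)$
$\frac{c{\left(m{\left(-5 \right)},10 \right)}}{Z{\left(-61 \right)}} - \frac{4379}{2549} = \frac{-40 + \left(1 - -10\right) 10}{\left(-61\right)^{2} \left(1 - 61\right)} - \frac{4379}{2549} = \frac{-40 + \left(1 + 10\right) 10}{3721 \left(-60\right)} - \frac{4379}{2549} = \frac{-40 + 11 \cdot 10}{-223260} - \frac{4379}{2549} = \left(-40 + 110\right) \left(- \frac{1}{223260}\right) - \frac{4379}{2549} = 70 \left(- \frac{1}{223260}\right) - \frac{4379}{2549} = - \frac{7}{22326} - \frac{4379}{2549} = - \frac{97783397}{56908974}$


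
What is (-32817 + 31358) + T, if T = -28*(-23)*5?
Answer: 1761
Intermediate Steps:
T = 3220 (T = 644*5 = 3220)
(-32817 + 31358) + T = (-32817 + 31358) + 3220 = -1459 + 3220 = 1761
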